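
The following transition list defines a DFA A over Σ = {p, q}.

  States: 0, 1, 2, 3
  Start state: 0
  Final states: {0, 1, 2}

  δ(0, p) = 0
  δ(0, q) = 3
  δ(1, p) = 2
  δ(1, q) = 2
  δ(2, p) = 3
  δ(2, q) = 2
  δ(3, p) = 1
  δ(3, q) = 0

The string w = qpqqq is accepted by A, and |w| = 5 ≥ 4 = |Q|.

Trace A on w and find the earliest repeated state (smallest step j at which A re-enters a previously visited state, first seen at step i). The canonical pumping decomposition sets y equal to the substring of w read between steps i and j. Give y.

q

State sequence: 0 -q-> 3 -p-> 1 -q-> 2 -q-> 2 -q-> 2
First repeat at step 4: 2 was already visited.

So i = 3, j = 4, giving x = w[0:3] = qpq, y = w[3:4] = q, z = w[4:5] = q.
Check: |xy| = 4 ≤ 4 and |y| = 1 ≥ 1. Reading y takes A from 2 back to 2, so every xyⁱz is accepted.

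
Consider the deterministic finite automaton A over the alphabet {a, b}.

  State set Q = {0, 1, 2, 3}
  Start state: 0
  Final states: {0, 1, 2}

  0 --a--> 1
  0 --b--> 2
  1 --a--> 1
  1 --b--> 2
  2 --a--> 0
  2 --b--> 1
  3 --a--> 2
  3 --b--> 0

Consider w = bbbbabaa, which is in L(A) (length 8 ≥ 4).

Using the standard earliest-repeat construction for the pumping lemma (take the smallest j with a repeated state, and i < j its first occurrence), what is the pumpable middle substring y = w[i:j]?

Run of A on w = b b b b a b a a:
  step 0: 0  (start)
  step 1: 2  (read b: 0→2)
  step 2: 1  (read b: 2→1)
  step 3: 2  (read b: 1→2)   ← first repeat (2 seen earlier)
  step 4: 1  (read b: 2→1)
  step 5: 1  (read a: 1→1)
  step 6: 2  (read b: 1→2)
  step 7: 0  (read a: 2→0)
  step 8: 1  (read a: 0→1)

So i = 1, j = 3, giving x = w[0:1] = b, y = w[1:3] = bb, z = w[3:8] = babaa.
Check: |xy| = 3 ≤ 4 and |y| = 2 ≥ 1. Reading y takes A from 2 back to 2, so every xyⁱz is accepted.
Since A has 4 states, any run of length ≥ 4 visits 4+1 states, so by pigeonhole some state repeats within the first 4 steps — that repeat gives the pumpable loop.

bb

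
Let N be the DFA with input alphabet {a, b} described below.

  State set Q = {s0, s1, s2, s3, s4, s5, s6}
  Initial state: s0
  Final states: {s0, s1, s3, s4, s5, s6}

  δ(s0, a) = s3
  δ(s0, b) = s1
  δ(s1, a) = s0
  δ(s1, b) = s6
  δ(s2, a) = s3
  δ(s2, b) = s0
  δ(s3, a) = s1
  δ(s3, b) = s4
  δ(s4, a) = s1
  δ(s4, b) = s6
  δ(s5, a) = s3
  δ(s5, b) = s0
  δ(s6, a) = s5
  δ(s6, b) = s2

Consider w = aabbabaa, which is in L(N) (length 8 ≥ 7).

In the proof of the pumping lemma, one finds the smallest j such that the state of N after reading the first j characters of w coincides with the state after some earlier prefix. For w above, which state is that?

Run of N on w = a a b b a b a a:
  step 0: s0  (start)
  step 1: s3  (read a: s0→s3)
  step 2: s1  (read a: s3→s1)
  step 3: s6  (read b: s1→s6)
  step 4: s2  (read b: s6→s2)
  step 5: s3  (read a: s2→s3)   ← first repeat (s3 seen earlier)
  step 6: s4  (read b: s3→s4)
  step 7: s1  (read a: s4→s1)
  step 8: s0  (read a: s1→s0)

The earliest repeat is at step j = 5: N is in s3, which it already visited at step i = 1.

s3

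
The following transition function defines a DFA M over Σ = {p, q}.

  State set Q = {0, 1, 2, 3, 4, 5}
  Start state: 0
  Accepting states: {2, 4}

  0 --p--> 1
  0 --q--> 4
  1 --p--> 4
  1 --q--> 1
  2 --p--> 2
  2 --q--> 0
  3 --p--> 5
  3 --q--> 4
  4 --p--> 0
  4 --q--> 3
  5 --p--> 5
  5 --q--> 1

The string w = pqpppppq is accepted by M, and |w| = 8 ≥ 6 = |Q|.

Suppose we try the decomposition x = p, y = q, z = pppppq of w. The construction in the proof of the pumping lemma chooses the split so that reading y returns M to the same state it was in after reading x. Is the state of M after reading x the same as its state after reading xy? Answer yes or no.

yes

Run of M on the first 2 characters of w = p q:
  step 0: 0  (start)
  step 1: 1  (read p: 0→1)
  step 2: 1  (read q: 1→1)

After x (step 1): 1. After xy (step 2): 1.
They match, so y = q drives M around a cycle from 1 back to itself; pumping y any number of times keeps M in 1 before reading z, and xyⁱz ∈ L(M) for every i ≥ 0.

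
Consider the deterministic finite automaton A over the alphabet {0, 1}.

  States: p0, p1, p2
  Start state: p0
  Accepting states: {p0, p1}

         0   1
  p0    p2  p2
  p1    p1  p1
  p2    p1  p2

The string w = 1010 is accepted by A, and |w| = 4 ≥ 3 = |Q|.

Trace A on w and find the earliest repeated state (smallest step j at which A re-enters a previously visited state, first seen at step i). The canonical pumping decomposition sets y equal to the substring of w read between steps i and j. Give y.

Run of A on w = 1 0 1 0:
  step 0: p0  (start)
  step 1: p2  (read 1: p0→p2)
  step 2: p1  (read 0: p2→p1)
  step 3: p1  (read 1: p1→p1)   ← first repeat (p1 seen earlier)
  step 4: p1  (read 0: p1→p1)

So i = 2, j = 3, giving x = w[0:2] = 10, y = w[2:3] = 1, z = w[3:4] = 0.
Check: |xy| = 3 ≤ 3 and |y| = 1 ≥ 1. Reading y takes A from p1 back to p1, so every xyⁱz is accepted.
The DFA has 3 states, so the proof of the pumping lemma guarantees a repeated state among the first 3+1 visited; the segment between the two visits is the pumpable y.

1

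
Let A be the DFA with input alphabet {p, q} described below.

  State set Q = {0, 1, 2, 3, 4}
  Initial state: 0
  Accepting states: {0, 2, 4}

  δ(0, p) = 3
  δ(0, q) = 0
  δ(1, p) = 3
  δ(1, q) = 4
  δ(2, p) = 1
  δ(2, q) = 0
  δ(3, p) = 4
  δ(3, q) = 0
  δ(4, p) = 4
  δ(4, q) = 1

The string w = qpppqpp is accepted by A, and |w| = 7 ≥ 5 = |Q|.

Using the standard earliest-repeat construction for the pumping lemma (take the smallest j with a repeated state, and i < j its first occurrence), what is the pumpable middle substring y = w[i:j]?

Run of A on w = q p p p q p p:
  step 0: 0  (start)
  step 1: 0  (read q: 0→0)   ← first repeat (0 seen earlier)
  step 2: 3  (read p: 0→3)
  step 3: 4  (read p: 3→4)
  step 4: 4  (read p: 4→4)
  step 5: 1  (read q: 4→1)
  step 6: 3  (read p: 1→3)
  step 7: 4  (read p: 3→4)

So i = 0, j = 1, giving x = w[0:0] = ε, y = w[0:1] = q, z = w[1:7] = pppqpp.
Check: |xy| = 1 ≤ 5 and |y| = 1 ≥ 1. Reading y takes A from 0 back to 0, so every xyⁱz is accepted.
The DFA has 5 states, so the proof of the pumping lemma guarantees a repeated state among the first 5+1 visited; the segment between the two visits is the pumpable y.

q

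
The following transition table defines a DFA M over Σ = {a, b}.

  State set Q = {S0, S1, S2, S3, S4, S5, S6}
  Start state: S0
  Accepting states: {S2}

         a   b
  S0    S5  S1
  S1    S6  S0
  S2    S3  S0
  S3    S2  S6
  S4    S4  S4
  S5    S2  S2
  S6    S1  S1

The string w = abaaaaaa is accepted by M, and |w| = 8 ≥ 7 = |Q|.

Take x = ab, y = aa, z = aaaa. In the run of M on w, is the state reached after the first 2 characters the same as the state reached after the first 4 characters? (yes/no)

State sequence: S0 -a-> S5 -b-> S2 -a-> S3 -a-> S2

After x (step 2): S2. After xy (step 4): S2.
They match, so y = aa drives M around a cycle from S2 back to itself; pumping y any number of times keeps M in S2 before reading z, and xyⁱz ∈ L(M) for every i ≥ 0.

yes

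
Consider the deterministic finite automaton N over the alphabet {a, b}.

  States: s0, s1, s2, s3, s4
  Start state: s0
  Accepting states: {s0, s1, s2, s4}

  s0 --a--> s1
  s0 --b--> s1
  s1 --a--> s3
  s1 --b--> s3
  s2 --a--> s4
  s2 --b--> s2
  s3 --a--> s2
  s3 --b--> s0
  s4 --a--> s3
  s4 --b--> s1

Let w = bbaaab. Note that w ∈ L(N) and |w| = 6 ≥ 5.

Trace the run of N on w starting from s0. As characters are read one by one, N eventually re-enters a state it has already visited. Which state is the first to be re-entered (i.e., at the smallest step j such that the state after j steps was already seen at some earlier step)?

State sequence: s0 -b-> s1 -b-> s3 -a-> s2 -a-> s4 -a-> s3 -b-> s0
First repeat at step 5: s3 was already visited.

The earliest repeat is at step j = 5: N is in s3, which it already visited at step i = 2.

s3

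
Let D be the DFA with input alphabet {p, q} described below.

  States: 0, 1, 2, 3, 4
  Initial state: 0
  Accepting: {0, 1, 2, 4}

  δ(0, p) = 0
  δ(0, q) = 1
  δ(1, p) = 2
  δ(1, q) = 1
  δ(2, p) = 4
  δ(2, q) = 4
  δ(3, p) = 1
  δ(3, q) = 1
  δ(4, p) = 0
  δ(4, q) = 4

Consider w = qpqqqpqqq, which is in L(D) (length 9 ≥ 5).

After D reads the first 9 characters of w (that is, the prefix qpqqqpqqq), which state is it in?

State sequence: 0 -q-> 1 -p-> 2 -q-> 4 -q-> 4 -q-> 4 -p-> 0 -q-> 1 -q-> 1 -q-> 1

After reading 9 characters, D is in state 1.

1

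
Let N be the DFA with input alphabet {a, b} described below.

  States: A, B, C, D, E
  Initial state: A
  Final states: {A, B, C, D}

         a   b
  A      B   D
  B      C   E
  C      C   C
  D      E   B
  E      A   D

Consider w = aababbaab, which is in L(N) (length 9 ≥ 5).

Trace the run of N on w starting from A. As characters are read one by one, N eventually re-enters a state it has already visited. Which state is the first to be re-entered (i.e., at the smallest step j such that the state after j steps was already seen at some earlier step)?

State sequence: A -a-> B -a-> C -b-> C -a-> C -b-> C -b-> C -a-> C -a-> C -b-> C
First repeat at step 3: C was already visited.

The earliest repeat is at step j = 3: N is in C, which it already visited at step i = 2.

C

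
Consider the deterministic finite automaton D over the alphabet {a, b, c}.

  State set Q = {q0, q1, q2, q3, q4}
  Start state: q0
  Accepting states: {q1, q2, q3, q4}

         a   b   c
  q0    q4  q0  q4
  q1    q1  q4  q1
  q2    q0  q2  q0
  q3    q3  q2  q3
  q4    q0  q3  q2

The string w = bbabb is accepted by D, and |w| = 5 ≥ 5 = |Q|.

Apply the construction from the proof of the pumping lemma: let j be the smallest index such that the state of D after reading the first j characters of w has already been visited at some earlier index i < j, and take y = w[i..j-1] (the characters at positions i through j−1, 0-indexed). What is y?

State sequence: q0 -b-> q0 -b-> q0 -a-> q4 -b-> q3 -b-> q2
First repeat at step 1: q0 was already visited.

So i = 0, j = 1, giving x = w[0:0] = ε, y = w[0:1] = b, z = w[1:5] = babb.
Check: |xy| = 1 ≤ 5 and |y| = 1 ≥ 1. Reading y takes D from q0 back to q0, so every xyⁱz is accepted.

b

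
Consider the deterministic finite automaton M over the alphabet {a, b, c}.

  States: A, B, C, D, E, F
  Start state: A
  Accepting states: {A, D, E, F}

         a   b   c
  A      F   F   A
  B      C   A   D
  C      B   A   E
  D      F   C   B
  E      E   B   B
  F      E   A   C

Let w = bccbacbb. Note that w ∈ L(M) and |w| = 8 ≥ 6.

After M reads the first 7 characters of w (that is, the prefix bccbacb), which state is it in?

State sequence: A -b-> F -c-> C -c-> E -b-> B -a-> C -c-> E -b-> B

After reading 7 characters, M is in state B.

B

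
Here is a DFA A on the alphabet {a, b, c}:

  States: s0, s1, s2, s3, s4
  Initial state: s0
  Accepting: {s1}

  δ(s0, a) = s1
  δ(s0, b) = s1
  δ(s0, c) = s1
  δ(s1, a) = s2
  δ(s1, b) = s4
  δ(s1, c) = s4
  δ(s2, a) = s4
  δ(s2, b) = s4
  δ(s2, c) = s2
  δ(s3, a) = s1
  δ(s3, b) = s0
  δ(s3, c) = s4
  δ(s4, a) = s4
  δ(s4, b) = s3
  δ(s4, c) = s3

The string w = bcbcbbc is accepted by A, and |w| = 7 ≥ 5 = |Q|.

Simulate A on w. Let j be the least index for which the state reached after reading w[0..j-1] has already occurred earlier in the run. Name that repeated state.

State sequence: s0 -b-> s1 -c-> s4 -b-> s3 -c-> s4 -b-> s3 -b-> s0 -c-> s1
First repeat at step 4: s4 was already visited.

The earliest repeat is at step j = 4: A is in s4, which it already visited at step i = 2.

s4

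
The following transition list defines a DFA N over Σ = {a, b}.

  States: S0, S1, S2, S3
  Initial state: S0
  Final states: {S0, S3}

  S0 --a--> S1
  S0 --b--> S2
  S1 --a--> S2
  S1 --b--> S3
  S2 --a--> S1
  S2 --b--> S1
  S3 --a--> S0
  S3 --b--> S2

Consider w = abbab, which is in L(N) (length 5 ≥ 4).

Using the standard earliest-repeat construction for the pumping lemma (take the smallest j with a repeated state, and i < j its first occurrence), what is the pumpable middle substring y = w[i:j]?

bba

Run of N on w = a b b a b:
  step 0: S0  (start)
  step 1: S1  (read a: S0→S1)
  step 2: S3  (read b: S1→S3)
  step 3: S2  (read b: S3→S2)
  step 4: S1  (read a: S2→S1)   ← first repeat (S1 seen earlier)
  step 5: S3  (read b: S1→S3)

So i = 1, j = 4, giving x = w[0:1] = a, y = w[1:4] = bba, z = w[4:5] = b.
Check: |xy| = 4 ≤ 4 and |y| = 3 ≥ 1. Reading y takes N from S1 back to S1, so every xyⁱz is accepted.
With |Q| = 4, pigeonhole forces a state repeat no later than step 4; the substring read between the first and second visits to that state can be pumped.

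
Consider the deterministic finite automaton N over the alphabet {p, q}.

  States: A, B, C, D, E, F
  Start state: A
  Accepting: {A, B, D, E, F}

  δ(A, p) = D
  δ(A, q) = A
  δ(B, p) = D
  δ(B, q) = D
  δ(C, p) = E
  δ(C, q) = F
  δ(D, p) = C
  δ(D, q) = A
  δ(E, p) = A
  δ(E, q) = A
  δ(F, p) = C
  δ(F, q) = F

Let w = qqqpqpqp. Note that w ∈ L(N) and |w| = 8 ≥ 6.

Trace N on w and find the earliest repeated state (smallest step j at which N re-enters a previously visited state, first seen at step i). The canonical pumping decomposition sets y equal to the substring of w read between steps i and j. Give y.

State sequence: A -q-> A -q-> A -q-> A -p-> D -q-> A -p-> D -q-> A -p-> D
First repeat at step 1: A was already visited.

So i = 0, j = 1, giving x = w[0:0] = ε, y = w[0:1] = q, z = w[1:8] = qqpqpqp.
Check: |xy| = 1 ≤ 6 and |y| = 1 ≥ 1. Reading y takes N from A back to A, so every xyⁱz is accepted.

q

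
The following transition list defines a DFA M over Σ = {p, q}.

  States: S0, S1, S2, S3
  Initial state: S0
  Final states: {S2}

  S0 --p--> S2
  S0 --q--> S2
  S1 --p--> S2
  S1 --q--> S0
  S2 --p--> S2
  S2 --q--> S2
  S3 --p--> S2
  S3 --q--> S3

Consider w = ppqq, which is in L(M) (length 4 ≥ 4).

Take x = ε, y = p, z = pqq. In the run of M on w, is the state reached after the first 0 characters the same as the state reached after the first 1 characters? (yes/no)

State sequence: S0 -p-> S2

After x (step 0): S0. After xy (step 1): S2.
They differ (S0 ≠ S2), so y is not a cycle from the state after x; this split is not the one the pumping-lemma construction produces, and pumping y need not keep the string in L(M).

no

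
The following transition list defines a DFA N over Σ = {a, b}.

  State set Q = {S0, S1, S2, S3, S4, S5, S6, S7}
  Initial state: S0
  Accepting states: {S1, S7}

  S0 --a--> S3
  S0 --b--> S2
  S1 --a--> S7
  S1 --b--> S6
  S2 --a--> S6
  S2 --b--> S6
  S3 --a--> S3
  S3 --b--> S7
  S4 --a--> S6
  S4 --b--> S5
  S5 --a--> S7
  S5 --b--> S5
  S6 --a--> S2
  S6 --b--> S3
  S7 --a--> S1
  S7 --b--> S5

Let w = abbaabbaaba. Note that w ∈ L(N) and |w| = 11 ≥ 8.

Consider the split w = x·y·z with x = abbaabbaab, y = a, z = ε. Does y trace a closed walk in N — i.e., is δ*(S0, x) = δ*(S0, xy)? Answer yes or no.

Run of N on the first 11 characters of w = a b b a a b b a a b a:
  step 0: S0  (start)
  step 1: S3  (read a: S0→S3)
  step 2: S7  (read b: S3→S7)
  step 3: S5  (read b: S7→S5)
  step 4: S7  (read a: S5→S7)
  step 5: S1  (read a: S7→S1)
  step 6: S6  (read b: S1→S6)
  step 7: S3  (read b: S6→S3)
  step 8: S3  (read a: S3→S3)
  step 9: S3  (read a: S3→S3)
  step 10: S7  (read b: S3→S7)
  step 11: S1  (read a: S7→S1)

After x (step 10): S7. After xy (step 11): S1.
They differ (S7 ≠ S1), so y is not a cycle from the state after x; this split is not the one the pumping-lemma construction produces, and pumping y need not keep the string in L(N).

no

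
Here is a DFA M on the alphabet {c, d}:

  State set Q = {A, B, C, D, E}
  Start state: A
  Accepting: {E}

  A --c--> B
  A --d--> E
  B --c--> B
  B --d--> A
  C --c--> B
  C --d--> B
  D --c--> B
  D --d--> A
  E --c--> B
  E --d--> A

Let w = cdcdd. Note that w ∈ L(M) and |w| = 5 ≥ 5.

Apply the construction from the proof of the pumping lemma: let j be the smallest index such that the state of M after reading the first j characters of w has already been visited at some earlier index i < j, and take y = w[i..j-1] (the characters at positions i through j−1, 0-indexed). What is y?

cd

State sequence: A -c-> B -d-> A -c-> B -d-> A -d-> E
First repeat at step 2: A was already visited.

So i = 0, j = 2, giving x = w[0:0] = ε, y = w[0:2] = cd, z = w[2:5] = cdd.
Check: |xy| = 2 ≤ 5 and |y| = 2 ≥ 1. Reading y takes M from A back to A, so every xyⁱz is accepted.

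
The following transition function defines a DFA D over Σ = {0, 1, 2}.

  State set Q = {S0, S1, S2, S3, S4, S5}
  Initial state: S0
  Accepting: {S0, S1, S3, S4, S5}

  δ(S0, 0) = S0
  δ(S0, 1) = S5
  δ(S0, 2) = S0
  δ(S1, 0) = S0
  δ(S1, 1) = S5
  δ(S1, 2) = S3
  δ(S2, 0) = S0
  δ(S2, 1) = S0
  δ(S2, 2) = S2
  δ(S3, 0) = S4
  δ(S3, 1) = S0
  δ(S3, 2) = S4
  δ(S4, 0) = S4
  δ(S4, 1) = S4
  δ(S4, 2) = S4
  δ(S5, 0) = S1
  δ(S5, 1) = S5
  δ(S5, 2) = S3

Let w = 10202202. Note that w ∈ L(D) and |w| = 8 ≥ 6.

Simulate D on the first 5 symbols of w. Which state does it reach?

S4

Run of D on the first 5 characters of w = 1 0 2 0 2:
  step 0: S0  (start)
  step 1: S5  (read 1: S0→S5)
  step 2: S1  (read 0: S5→S1)
  step 3: S3  (read 2: S1→S3)
  step 4: S4  (read 0: S3→S4)
  step 5: S4  (read 2: S4→S4)

After reading 5 characters, D is in state S4.
(This kind of state-tracing is the core of the pumping-lemma construction: with 6 states, pigeonhole forces a repeat within the first 6 steps.)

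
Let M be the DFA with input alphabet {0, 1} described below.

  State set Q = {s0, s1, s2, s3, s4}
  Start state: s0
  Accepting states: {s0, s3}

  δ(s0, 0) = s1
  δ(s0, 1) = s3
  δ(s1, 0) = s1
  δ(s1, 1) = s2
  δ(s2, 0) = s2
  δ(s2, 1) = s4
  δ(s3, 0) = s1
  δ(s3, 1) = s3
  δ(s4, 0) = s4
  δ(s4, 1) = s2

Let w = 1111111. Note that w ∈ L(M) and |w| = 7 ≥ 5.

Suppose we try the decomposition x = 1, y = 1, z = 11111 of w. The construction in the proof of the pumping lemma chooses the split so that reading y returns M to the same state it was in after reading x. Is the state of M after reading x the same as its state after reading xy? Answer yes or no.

yes

Run of M on the first 2 characters of w = 1 1:
  step 0: s0  (start)
  step 1: s3  (read 1: s0→s3)
  step 2: s3  (read 1: s3→s3)

After x (step 1): s3. After xy (step 2): s3.
They match, so y = 1 drives M around a cycle from s3 back to itself; pumping y any number of times keeps M in s3 before reading z, and xyⁱz ∈ L(M) for every i ≥ 0.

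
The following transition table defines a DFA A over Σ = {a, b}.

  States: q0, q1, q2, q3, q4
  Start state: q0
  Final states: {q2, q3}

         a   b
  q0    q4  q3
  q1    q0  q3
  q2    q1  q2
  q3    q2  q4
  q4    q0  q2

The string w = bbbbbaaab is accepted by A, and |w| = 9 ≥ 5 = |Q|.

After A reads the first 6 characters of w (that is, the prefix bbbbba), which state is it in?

q1

State sequence: q0 -b-> q3 -b-> q4 -b-> q2 -b-> q2 -b-> q2 -a-> q1

After reading 6 characters, A is in state q1.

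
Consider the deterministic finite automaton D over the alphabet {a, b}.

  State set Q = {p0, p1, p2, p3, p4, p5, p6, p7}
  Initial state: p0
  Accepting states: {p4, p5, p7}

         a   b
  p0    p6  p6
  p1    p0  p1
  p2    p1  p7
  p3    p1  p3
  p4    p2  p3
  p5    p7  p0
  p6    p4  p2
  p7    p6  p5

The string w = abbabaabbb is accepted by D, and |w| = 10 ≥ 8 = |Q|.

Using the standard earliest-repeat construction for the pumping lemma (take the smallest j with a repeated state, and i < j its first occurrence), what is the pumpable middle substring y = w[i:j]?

State sequence: p0 -a-> p6 -b-> p2 -b-> p7 -a-> p6 -b-> p2 -a-> p1 -a-> p0 -b-> p6 -b-> p2 -b-> p7
First repeat at step 4: p6 was already visited.

So i = 1, j = 4, giving x = w[0:1] = a, y = w[1:4] = bba, z = w[4:10] = baabbb.
Check: |xy| = 4 ≤ 8 and |y| = 3 ≥ 1. Reading y takes D from p6 back to p6, so every xyⁱz is accepted.
With |Q| = 8, pigeonhole forces a state repeat no later than step 8; the substring read between the first and second visits to that state can be pumped.

bba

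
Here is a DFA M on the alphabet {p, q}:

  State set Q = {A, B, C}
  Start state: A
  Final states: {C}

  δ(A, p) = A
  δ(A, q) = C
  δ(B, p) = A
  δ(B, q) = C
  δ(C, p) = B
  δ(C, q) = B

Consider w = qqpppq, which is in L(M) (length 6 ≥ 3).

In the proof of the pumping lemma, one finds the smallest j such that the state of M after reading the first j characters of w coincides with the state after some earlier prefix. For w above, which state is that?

A

Run of M on w = q q p p p q:
  step 0: A  (start)
  step 1: C  (read q: A→C)
  step 2: B  (read q: C→B)
  step 3: A  (read p: B→A)   ← first repeat (A seen earlier)
  step 4: A  (read p: A→A)
  step 5: A  (read p: A→A)
  step 6: C  (read q: A→C)

The earliest repeat is at step j = 3: M is in A, which it already visited at step i = 0.
Pumping length from the standard proof: p = 3 (the number of states). The repeated state found above gives |xy| = j ≤ 3 and |y| = j − i ≥ 1.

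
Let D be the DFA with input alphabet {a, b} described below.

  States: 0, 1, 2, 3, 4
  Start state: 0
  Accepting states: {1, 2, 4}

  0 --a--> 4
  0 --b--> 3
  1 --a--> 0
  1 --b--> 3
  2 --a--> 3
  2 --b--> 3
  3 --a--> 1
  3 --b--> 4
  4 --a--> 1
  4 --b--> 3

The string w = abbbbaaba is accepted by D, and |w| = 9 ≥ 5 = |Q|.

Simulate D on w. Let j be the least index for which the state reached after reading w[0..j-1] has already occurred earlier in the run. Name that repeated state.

4

State sequence: 0 -a-> 4 -b-> 3 -b-> 4 -b-> 3 -b-> 4 -a-> 1 -a-> 0 -b-> 3 -a-> 1
First repeat at step 3: 4 was already visited.

The earliest repeat is at step j = 3: D is in 4, which it already visited at step i = 1.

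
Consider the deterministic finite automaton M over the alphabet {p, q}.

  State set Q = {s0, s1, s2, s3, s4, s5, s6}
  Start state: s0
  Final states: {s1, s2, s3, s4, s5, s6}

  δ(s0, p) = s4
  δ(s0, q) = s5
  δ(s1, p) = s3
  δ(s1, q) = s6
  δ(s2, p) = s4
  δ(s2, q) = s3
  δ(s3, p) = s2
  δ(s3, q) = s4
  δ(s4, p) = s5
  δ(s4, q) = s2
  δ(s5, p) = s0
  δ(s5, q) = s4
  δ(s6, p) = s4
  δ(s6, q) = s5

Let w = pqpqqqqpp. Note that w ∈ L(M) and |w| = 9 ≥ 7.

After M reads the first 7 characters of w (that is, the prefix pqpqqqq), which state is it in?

Run of M on the first 7 characters of w = p q p q q q q:
  step 0: s0  (start)
  step 1: s4  (read p: s0→s4)
  step 2: s2  (read q: s4→s2)
  step 3: s4  (read p: s2→s4)
  step 4: s2  (read q: s4→s2)
  step 5: s3  (read q: s2→s3)
  step 6: s4  (read q: s3→s4)
  step 7: s2  (read q: s4→s2)

After reading 7 characters, M is in state s2.

s2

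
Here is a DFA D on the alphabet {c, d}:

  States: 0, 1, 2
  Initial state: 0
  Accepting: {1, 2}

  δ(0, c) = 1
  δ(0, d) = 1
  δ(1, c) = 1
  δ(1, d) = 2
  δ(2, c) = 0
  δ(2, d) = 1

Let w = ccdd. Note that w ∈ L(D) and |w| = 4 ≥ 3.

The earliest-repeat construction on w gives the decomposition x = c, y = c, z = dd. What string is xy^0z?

xy⁰z = xz = c·dd = cdd.
Reading y = c takes D from 1 back to 1, so after x the machine is still in 1, and z then leads to the accepting state 1. Hence cdd ∈ L(D).

cdd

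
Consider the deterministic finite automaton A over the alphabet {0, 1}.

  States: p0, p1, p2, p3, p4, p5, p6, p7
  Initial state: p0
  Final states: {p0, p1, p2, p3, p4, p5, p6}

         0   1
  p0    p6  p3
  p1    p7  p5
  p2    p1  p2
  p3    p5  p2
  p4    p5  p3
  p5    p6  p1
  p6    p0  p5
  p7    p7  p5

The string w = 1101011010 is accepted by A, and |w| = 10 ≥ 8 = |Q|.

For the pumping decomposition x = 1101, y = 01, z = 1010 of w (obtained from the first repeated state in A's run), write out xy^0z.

xy⁰z = xz = 1101·1010 = 11011010.
Reading y = 01 takes A from p5 back to p5, so after x the machine is still in p5, and z then leads to the accepting state p6. Hence 11011010 ∈ L(A).

11011010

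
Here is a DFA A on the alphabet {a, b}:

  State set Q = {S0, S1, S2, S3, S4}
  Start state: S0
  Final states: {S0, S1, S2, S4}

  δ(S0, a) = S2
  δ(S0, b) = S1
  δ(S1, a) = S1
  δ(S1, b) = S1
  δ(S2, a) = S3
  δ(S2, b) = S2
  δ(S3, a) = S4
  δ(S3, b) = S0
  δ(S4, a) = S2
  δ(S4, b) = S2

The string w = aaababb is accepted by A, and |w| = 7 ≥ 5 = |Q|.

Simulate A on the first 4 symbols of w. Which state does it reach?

State sequence: S0 -a-> S2 -a-> S3 -a-> S4 -b-> S2

After reading 4 characters, A is in state S2.

S2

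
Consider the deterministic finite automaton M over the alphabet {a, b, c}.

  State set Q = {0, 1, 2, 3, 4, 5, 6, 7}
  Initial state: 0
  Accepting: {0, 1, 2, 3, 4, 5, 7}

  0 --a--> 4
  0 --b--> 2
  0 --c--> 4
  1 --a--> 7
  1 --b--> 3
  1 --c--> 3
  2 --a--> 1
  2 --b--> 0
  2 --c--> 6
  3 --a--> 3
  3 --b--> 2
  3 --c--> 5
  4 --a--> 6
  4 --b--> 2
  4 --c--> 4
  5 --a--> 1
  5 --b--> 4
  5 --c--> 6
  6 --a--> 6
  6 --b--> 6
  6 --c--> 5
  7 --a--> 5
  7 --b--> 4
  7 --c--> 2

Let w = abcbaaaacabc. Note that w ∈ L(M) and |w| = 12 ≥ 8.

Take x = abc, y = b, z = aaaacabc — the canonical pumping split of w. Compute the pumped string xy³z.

abcbbbaaaacabc

xy^3z = abc·b·b·b·aaaacabc = abcbbbaaaacabc.
Reading y = b takes M from 6 back to 6, so after x·y·y·y the machine is still in 6, and z then leads to the accepting state 5. Hence abcbbbaaaacabc ∈ L(M).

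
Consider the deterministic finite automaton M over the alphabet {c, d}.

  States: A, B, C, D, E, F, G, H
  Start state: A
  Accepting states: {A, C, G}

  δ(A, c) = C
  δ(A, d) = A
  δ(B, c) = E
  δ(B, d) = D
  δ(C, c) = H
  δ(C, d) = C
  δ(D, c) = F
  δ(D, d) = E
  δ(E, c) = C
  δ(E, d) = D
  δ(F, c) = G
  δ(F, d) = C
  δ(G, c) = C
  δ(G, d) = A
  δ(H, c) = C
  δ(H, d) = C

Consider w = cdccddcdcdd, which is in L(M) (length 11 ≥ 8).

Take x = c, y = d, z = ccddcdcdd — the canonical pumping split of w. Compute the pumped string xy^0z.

xy⁰z = xz = c·ccddcdcdd = cccddcdcdd.
Reading y = d takes M from C back to C, so after x the machine is still in C, and z then leads to the accepting state C. Hence cccddcdcdd ∈ L(M).

cccddcdcdd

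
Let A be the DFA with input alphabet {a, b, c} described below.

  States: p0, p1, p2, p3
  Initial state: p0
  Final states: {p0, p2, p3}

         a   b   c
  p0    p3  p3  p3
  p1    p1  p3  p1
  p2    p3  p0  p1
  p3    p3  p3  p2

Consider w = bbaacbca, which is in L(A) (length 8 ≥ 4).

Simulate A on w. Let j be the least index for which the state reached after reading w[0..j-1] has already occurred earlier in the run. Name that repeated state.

Run of A on w = b b a a c b c a:
  step 0: p0  (start)
  step 1: p3  (read b: p0→p3)
  step 2: p3  (read b: p3→p3)   ← first repeat (p3 seen earlier)
  step 3: p3  (read a: p3→p3)
  step 4: p3  (read a: p3→p3)
  step 5: p2  (read c: p3→p2)
  step 6: p0  (read b: p2→p0)
  step 7: p3  (read c: p0→p3)
  step 8: p3  (read a: p3→p3)

The earliest repeat is at step j = 2: A is in p3, which it already visited at step i = 1.
Since A has 4 states, any run of length ≥ 4 visits 4+1 states, so by pigeonhole some state repeats within the first 4 steps — that repeat gives the pumpable loop.

p3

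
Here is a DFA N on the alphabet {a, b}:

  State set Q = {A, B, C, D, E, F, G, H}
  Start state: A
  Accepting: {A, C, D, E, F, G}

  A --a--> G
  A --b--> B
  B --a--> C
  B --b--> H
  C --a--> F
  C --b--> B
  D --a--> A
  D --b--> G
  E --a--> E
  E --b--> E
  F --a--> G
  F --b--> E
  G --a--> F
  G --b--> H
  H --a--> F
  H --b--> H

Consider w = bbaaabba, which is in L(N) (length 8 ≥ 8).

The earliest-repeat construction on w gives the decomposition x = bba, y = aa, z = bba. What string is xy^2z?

bbaaaaabba

xy^2z = bba·aa·aa·bba = bbaaaaabba.
Reading y = aa takes N from F back to F, so after x·y·y the machine is still in F, and z then leads to the accepting state E. Hence bbaaaaabba ∈ L(N).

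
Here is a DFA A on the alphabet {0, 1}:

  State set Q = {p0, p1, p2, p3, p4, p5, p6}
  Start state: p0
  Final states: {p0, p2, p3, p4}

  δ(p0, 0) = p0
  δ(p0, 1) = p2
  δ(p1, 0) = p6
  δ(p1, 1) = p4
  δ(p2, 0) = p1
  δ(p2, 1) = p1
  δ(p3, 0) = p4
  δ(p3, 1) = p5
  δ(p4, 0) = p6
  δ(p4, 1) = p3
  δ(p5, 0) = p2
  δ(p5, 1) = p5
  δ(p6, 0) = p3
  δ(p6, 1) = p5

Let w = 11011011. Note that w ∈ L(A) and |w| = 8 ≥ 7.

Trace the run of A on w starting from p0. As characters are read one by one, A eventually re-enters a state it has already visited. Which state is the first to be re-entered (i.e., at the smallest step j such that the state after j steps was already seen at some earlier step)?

Run of A on w = 1 1 0 1 1 0 1 1:
  step 0: p0  (start)
  step 1: p2  (read 1: p0→p2)
  step 2: p1  (read 1: p2→p1)
  step 3: p6  (read 0: p1→p6)
  step 4: p5  (read 1: p6→p5)
  step 5: p5  (read 1: p5→p5)   ← first repeat (p5 seen earlier)
  step 6: p2  (read 0: p5→p2)
  step 7: p1  (read 1: p2→p1)
  step 8: p4  (read 1: p1→p4)

The earliest repeat is at step j = 5: A is in p5, which it already visited at step i = 4.
Pumping length from the standard proof: p = 7 (the number of states). The repeated state found above gives |xy| = j ≤ 7 and |y| = j − i ≥ 1.

p5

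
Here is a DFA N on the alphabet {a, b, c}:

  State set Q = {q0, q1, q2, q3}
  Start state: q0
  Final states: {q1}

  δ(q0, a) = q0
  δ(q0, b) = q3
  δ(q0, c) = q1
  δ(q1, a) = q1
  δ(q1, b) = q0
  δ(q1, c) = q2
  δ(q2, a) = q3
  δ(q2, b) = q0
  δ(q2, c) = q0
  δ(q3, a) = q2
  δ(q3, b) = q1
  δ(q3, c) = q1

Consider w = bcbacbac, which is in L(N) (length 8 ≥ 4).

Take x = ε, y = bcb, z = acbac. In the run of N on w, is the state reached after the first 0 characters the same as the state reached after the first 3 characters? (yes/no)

State sequence: q0 -b-> q3 -c-> q1 -b-> q0

After x (step 0): q0. After xy (step 3): q0.
They match, so y = bcb drives N around a cycle from q0 back to itself; pumping y any number of times keeps N in q0 before reading z, and xyⁱz ∈ L(N) for every i ≥ 0.

yes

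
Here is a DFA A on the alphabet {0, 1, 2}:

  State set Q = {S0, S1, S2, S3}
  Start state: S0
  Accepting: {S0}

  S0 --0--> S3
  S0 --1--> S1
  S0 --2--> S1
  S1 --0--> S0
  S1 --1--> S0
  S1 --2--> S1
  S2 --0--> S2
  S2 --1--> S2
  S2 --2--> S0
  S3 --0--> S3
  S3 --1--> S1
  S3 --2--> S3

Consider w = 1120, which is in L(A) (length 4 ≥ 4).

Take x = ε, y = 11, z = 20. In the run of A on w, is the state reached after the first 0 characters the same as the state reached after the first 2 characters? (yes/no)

Run of A on the first 2 characters of w = 1 1:
  step 0: S0  (start)
  step 1: S1  (read 1: S0→S1)
  step 2: S0  (read 1: S1→S0)

After x (step 0): S0. After xy (step 2): S0.
They match, so y = 11 drives A around a cycle from S0 back to itself; pumping y any number of times keeps A in S0 before reading z, and xyⁱz ∈ L(A) for every i ≥ 0.

yes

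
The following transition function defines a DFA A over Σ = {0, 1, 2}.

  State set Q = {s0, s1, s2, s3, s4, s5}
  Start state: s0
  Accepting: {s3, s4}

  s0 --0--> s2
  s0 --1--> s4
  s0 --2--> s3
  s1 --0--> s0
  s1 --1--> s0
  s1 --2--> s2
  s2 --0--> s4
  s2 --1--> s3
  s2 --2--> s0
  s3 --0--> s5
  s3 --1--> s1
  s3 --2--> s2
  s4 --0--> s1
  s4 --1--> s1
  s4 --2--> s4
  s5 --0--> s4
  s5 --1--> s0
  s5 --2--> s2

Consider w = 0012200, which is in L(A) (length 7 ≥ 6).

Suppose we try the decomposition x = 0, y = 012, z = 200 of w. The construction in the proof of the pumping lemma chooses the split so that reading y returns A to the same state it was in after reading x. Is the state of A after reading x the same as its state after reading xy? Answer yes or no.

Run of A on the first 4 characters of w = 0 0 1 2:
  step 0: s0  (start)
  step 1: s2  (read 0: s0→s2)
  step 2: s4  (read 0: s2→s4)
  step 3: s1  (read 1: s4→s1)
  step 4: s2  (read 2: s1→s2)

After x (step 1): s2. After xy (step 4): s2.
They match, so y = 012 drives A around a cycle from s2 back to itself; pumping y any number of times keeps A in s2 before reading z, and xyⁱz ∈ L(A) for every i ≥ 0.

yes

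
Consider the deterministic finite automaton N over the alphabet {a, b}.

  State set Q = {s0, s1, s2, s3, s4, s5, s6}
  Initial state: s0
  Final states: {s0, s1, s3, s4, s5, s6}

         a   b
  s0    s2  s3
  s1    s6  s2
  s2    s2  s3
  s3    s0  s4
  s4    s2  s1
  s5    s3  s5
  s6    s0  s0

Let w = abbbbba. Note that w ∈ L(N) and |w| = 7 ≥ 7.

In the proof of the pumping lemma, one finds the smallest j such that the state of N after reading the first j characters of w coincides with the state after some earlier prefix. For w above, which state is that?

Run of N on w = a b b b b b a:
  step 0: s0  (start)
  step 1: s2  (read a: s0→s2)
  step 2: s3  (read b: s2→s3)
  step 3: s4  (read b: s3→s4)
  step 4: s1  (read b: s4→s1)
  step 5: s2  (read b: s1→s2)   ← first repeat (s2 seen earlier)
  step 6: s3  (read b: s2→s3)
  step 7: s0  (read a: s3→s0)

The earliest repeat is at step j = 5: N is in s2, which it already visited at step i = 1.
Pumping length from the standard proof: p = 7 (the number of states). The repeated state found above gives |xy| = j ≤ 7 and |y| = j − i ≥ 1.

s2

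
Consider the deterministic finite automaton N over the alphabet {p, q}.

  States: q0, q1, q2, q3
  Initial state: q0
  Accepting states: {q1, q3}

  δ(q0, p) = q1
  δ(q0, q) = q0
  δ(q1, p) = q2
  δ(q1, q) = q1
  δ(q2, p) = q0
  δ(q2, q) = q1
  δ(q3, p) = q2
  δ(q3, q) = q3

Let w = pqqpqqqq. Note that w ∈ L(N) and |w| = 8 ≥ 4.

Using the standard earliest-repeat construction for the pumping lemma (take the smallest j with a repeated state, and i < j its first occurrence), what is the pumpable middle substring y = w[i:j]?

Run of N on w = p q q p q q q q:
  step 0: q0  (start)
  step 1: q1  (read p: q0→q1)
  step 2: q1  (read q: q1→q1)   ← first repeat (q1 seen earlier)
  step 3: q1  (read q: q1→q1)
  step 4: q2  (read p: q1→q2)
  step 5: q1  (read q: q2→q1)
  step 6: q1  (read q: q1→q1)
  step 7: q1  (read q: q1→q1)
  step 8: q1  (read q: q1→q1)

So i = 1, j = 2, giving x = w[0:1] = p, y = w[1:2] = q, z = w[2:8] = qpqqqq.
Check: |xy| = 2 ≤ 4 and |y| = 1 ≥ 1. Reading y takes N from q1 back to q1, so every xyⁱz is accepted.
Pumping length from the standard proof: p = 4 (the number of states). The repeated state found above gives |xy| = j ≤ 4 and |y| = j − i ≥ 1.

q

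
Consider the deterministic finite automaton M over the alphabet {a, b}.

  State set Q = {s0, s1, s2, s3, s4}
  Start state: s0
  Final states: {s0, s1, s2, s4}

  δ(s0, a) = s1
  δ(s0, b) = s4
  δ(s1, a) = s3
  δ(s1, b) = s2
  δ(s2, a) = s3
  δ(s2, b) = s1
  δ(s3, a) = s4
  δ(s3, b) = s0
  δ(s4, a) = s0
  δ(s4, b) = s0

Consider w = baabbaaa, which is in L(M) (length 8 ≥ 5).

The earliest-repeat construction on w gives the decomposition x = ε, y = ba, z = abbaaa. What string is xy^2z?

babaabbaaa

xy^2z = ε·ba·ba·abbaaa = babaabbaaa.
Reading y = ba takes M from s0 back to s0, so after x·y·y the machine is still in s0, and z then leads to the accepting state s0. Hence babaabbaaa ∈ L(M).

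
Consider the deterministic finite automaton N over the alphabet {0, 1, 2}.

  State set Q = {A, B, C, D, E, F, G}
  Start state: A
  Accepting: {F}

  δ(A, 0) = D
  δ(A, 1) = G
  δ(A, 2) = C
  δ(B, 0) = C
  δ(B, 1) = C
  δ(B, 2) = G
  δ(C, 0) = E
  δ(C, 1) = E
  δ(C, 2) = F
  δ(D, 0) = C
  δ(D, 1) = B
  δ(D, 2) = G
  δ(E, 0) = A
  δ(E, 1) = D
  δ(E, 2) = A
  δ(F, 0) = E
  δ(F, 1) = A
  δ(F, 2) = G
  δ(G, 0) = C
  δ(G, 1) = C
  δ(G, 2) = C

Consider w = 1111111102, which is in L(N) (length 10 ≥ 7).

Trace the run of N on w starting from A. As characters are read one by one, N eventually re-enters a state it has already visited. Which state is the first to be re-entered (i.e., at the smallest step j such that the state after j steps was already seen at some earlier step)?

C

Run of N on w = 1 1 1 1 1 1 1 1 0 2:
  step 0: A  (start)
  step 1: G  (read 1: A→G)
  step 2: C  (read 1: G→C)
  step 3: E  (read 1: C→E)
  step 4: D  (read 1: E→D)
  step 5: B  (read 1: D→B)
  step 6: C  (read 1: B→C)   ← first repeat (C seen earlier)
  step 7: E  (read 1: C→E)
  step 8: D  (read 1: E→D)
  step 9: C  (read 0: D→C)
  step 10: F  (read 2: C→F)

The earliest repeat is at step j = 6: N is in C, which it already visited at step i = 2.
With |Q| = 7, pigeonhole forces a state repeat no later than step 7; the substring read between the first and second visits to that state can be pumped.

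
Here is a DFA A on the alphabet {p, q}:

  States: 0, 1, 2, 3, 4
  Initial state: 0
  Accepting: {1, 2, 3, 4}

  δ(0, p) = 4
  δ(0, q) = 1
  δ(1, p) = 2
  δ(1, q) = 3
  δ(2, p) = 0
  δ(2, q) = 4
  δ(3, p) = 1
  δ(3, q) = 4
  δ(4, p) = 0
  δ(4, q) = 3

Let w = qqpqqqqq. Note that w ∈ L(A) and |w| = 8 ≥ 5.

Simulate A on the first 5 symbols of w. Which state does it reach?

Run of A on the first 5 characters of w = q q p q q:
  step 0: 0  (start)
  step 1: 1  (read q: 0→1)
  step 2: 3  (read q: 1→3)
  step 3: 1  (read p: 3→1)
  step 4: 3  (read q: 1→3)
  step 5: 4  (read q: 3→4)

After reading 5 characters, A is in state 4.

4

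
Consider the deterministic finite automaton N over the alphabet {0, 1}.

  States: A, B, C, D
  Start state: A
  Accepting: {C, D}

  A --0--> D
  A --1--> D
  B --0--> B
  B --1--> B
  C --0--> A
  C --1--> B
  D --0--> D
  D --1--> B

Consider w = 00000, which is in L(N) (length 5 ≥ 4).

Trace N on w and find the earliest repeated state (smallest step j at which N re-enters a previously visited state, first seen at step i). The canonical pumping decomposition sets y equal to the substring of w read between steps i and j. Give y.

Run of N on w = 0 0 0 0 0:
  step 0: A  (start)
  step 1: D  (read 0: A→D)
  step 2: D  (read 0: D→D)   ← first repeat (D seen earlier)
  step 3: D  (read 0: D→D)
  step 4: D  (read 0: D→D)
  step 5: D  (read 0: D→D)

So i = 1, j = 2, giving x = w[0:1] = 0, y = w[1:2] = 0, z = w[2:5] = 000.
Check: |xy| = 2 ≤ 4 and |y| = 1 ≥ 1. Reading y takes N from D back to D, so every xyⁱz is accepted.
Since N has 4 states, any run of length ≥ 4 visits 4+1 states, so by pigeonhole some state repeats within the first 4 steps — that repeat gives the pumpable loop.

0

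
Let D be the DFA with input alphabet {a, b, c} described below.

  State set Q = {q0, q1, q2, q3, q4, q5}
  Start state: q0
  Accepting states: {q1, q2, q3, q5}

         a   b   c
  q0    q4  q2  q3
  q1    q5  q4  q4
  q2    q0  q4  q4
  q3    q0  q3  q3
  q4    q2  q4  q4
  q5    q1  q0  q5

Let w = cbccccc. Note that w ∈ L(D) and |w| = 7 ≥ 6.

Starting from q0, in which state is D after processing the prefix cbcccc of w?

q3

Run of D on the first 6 characters of w = c b c c c c:
  step 0: q0  (start)
  step 1: q3  (read c: q0→q3)
  step 2: q3  (read b: q3→q3)
  step 3: q3  (read c: q3→q3)
  step 4: q3  (read c: q3→q3)
  step 5: q3  (read c: q3→q3)
  step 6: q3  (read c: q3→q3)

After reading 6 characters, D is in state q3.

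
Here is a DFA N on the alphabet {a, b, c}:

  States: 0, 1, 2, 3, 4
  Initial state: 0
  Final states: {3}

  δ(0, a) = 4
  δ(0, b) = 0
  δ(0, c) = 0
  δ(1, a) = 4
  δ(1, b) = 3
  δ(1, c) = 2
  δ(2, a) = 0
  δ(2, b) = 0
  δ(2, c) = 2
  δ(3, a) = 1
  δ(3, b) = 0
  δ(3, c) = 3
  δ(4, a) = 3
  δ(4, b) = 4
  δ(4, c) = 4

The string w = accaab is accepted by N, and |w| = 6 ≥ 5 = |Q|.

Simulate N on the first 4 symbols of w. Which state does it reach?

State sequence: 0 -a-> 4 -c-> 4 -c-> 4 -a-> 3

After reading 4 characters, N is in state 3.
(This kind of state-tracing is the core of the pumping-lemma construction: with 5 states, pigeonhole forces a repeat within the first 5 steps.)

3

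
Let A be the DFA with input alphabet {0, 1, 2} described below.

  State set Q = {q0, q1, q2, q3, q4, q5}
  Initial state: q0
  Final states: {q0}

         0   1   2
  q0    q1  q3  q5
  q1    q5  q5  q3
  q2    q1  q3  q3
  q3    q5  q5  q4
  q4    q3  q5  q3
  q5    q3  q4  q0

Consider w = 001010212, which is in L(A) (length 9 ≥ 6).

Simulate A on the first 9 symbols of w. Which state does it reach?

q0

State sequence: q0 -0-> q1 -0-> q5 -1-> q4 -0-> q3 -1-> q5 -0-> q3 -2-> q4 -1-> q5 -2-> q0

After reading 9 characters, A is in state q0.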